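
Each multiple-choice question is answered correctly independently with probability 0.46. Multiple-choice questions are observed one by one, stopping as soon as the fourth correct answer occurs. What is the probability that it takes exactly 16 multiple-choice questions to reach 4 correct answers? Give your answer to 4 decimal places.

Y = trial on which the fourth success occurs; negative binomial, r=4, p=0.46.
P(Y=16) = C(15,3) · p^4 · (1−p)^12
= 455 · 0.044775 · 0.00061479 = 0.012525

0.0125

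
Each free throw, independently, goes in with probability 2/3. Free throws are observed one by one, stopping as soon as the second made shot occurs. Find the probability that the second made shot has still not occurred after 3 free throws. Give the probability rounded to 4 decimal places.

Needing more than 3 free throws ⇔ fewer than 2 successes in the first 3. With X ~ Binomial(3, 0.666667), P(Y > 3) = P(X ≤ 1).
  k=0: C(3,0)·0.666667^0·0.333333^3 = 0.037037
  k=1: C(3,1)·0.666667^1·0.333333^2 = 0.222222
P(X ≤ 1) = 0.259259

0.2593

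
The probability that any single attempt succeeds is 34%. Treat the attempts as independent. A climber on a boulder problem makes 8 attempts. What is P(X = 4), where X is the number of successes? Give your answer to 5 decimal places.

0.17750

X ~ Binomial(n=8, p=0.34).
P(X=4) = C(8,4) · p^4 · (1−p)^4
= 70 · 0.013363 · 0.18975 = 0.1774964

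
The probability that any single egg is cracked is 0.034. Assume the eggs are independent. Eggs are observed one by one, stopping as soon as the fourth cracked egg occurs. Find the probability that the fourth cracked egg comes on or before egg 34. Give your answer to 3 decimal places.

Finishing within 34 eggs ⇔ at least 4 successes in the first 34. With X ~ Binomial(34, 0.034), P(Y ≤ 34) = 1 − P(X ≤ 3).
  k=0: C(34,0)·0.034^0·0.966^34 = 0.30848
  k=1: C(34,1)·0.034^1·0.966^33 = 0.36915
  k=2: C(34,2)·0.034^2·0.966^32 = 0.21438
  k=3: C(34,3)·0.034^3·0.966^31 = 0.08049
1 − 0.97249 = 0.02751

0.028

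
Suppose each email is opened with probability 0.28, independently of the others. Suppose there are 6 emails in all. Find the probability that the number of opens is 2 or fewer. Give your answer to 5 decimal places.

X ~ Binomial(6, 0.28); P(X ≤ 2) = Σ C(6,k) p^k (1−p)^(6−k) over k:
  k=0: C(6,0)·0.28^0·0.72^6 = 0.1393141
  k=1: C(6,1)·0.28^1·0.72^5 = 0.3250662
  k=2: C(6,2)·0.28^2·0.72^4 = 0.3160365
Total = 0.7804168

0.78042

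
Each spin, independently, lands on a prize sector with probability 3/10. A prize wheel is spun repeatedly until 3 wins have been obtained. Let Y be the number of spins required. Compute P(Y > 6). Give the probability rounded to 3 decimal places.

0.744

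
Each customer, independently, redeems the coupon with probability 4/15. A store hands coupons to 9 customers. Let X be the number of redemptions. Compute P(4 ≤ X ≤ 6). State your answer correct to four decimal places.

X ~ Binomial(9, 0.266667); P(4 ≤ X ≤ 6) = Σ C(9,k) p^k (1−p)^(9−k) over k:
  k=4: C(9,4)·0.266667^4·0.733333^5 = 0.135130
  k=5: C(9,5)·0.266667^5·0.733333^4 = 0.049138
  k=6: C(9,6)·0.266667^6·0.733333^3 = 0.011912
Total = 0.196181

0.1962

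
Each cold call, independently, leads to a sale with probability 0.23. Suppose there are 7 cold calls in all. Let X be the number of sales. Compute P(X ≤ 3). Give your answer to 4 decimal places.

0.9464

X ~ Binomial(7, 0.23); P(X ≤ 3) = Σ C(7,k) p^k (1−p)^(7−k) over k:
  k=0: C(7,0)·0.23^0·0.77^7 = 0.160485
  k=1: C(7,1)·0.23^1·0.77^6 = 0.335560
  k=2: C(7,2)·0.23^2·0.77^5 = 0.300697
  k=3: C(7,3)·0.23^3·0.77^4 = 0.149697
Total = 0.946439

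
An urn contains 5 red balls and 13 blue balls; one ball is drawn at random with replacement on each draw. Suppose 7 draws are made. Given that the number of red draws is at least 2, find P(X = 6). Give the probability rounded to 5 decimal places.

0.00374

X ~ Binomial(7, 0.277778). Want P(X=6 | X≥2) = P(X=6) / P(X≥2).
P(X=6) = C(7,6)·0.277778^6·0.722222^1 = 0.0023225
P(X≥2) = 1 − 0.1024934 − 0.2759438 = 0.6215628
Ratio = 0.0023225 / 0.6215628 = 0.0037365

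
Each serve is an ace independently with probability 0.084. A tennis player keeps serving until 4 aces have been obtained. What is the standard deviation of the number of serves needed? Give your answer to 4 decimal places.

Y = total serves until the fourth success; negative binomial with r=4, p=0.084.
SD(Y) = √[r(1−p)/p²] = √(519.274376) = 22.787593

22.7876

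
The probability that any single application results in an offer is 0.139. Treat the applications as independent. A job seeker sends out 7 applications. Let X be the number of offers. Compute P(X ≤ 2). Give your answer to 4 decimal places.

X ~ Binomial(7, 0.139); P(X ≤ 2) = Σ C(7,k) p^k (1−p)^(7−k) over k:
  k=0: C(7,0)·0.139^0·0.861^7 = 0.350770
  k=1: C(7,1)·0.139^1·0.861^6 = 0.396398
  k=2: C(7,2)·0.139^2·0.861^5 = 0.191984
Total = 0.939152

0.9392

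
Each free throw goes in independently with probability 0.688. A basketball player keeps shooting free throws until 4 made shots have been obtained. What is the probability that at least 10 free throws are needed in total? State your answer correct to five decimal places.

Needing more than 9 free throws ⇔ fewer than 4 successes in the first 9. With X ~ Binomial(9, 0.688), P(Y > 9) = P(X ≤ 3).
  k=0: C(9,0)·0.688^0·0.312^9 = 0.0000280
  k=1: C(9,1)·0.688^1·0.312^8 = 0.0005560
  k=2: C(9,2)·0.688^2·0.312^7 = 0.0049041
  k=3: C(9,3)·0.688^3·0.312^6 = 0.0252332
P(X ≤ 3) = 0.0307213

0.03072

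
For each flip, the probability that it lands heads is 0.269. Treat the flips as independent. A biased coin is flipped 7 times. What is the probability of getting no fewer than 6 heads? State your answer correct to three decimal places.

X ~ Binomial(7, 0.269); P(X ≥ 6) = Σ C(7,k) p^k (1−p)^(7−k) over k:
  k=6: C(7,6)·0.269^6·0.731^1 = 0.00194
  k=7: C(7,7)·0.269^7·0.731^0 = 0.00010
Total = 0.00204

0.002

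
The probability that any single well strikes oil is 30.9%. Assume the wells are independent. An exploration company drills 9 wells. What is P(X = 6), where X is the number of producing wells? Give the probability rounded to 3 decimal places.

0.024

X ~ Binomial(n=9, p=0.309).
P(X=6) = C(9,6) · p^6 · (1−p)^3
= 84 · 0.00087046 · 0.32994 = 0.02412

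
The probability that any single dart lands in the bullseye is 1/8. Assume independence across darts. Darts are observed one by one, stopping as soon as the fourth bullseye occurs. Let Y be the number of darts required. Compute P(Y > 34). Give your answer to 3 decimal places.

Needing more than 34 darts ⇔ fewer than 4 successes in the first 34. With X ~ Binomial(34, 0.125), P(Y > 34) = P(X ≤ 3).
  k=0: C(34,0)·0.125^0·0.875^34 = 0.01067
  k=1: C(34,1)·0.125^1·0.875^33 = 0.05184
  k=2: C(34,2)·0.125^2·0.875^32 = 0.12219
  k=3: C(34,3)·0.125^3·0.875^31 = 0.18620
P(X ≤ 3) = 0.37090

0.371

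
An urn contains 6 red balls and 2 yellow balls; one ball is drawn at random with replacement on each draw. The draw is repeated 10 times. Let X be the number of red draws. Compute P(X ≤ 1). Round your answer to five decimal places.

0.00003

X ~ Binomial(10, 0.75); P(X ≤ 1) = Σ C(10,k) p^k (1−p)^(10−k) over k:
  k=0: C(10,0)·0.75^0·0.25^10 = 0.0000010
  k=1: C(10,1)·0.75^1·0.25^9 = 0.0000286
Total = 0.0000296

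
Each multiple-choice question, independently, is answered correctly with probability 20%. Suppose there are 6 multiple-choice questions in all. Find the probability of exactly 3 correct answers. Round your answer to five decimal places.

X ~ Binomial(n=6, p=0.20).
P(X=3) = C(6,3) · p^3 · (1−p)^3
= 20 · 0.008 · 0.512 = 0.0819200

0.08192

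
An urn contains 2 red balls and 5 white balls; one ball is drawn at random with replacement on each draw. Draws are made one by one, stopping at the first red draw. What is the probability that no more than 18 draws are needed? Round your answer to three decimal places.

Y = number of draws to the first success; geometric, p = 0.285714.
P(Y ≤ 18) = 1 − (1−p)^18 = 1 − 0.00234 = 0.99766

0.998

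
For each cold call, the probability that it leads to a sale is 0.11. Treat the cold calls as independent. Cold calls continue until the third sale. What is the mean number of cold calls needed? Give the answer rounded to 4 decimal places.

Y = total cold calls until the third success; negative binomial with r=3, p=0.11.
E[Y] = r / p = 3 / 0.11 = 27.272727

27.2727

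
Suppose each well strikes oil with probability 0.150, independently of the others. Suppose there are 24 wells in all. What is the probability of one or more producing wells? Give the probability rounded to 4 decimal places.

P(at least one) = 1 − P(none) = 1 − (1 − 0.15)^24
= 1 − 0.020233 = 0.979767

0.9798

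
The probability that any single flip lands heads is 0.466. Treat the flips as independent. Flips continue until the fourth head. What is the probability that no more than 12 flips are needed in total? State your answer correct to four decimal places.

Finishing within 12 flips ⇔ at least 4 successes in the first 12. With X ~ Binomial(12, 0.466), P(Y ≤ 12) = 1 − P(X ≤ 3).
  k=0: C(12,0)·0.466^0·0.534^12 = 0.000538
  k=1: C(12,1)·0.466^1·0.534^11 = 0.005630
  k=2: C(12,2)·0.466^2·0.534^10 = 0.027023
  k=3: C(12,3)·0.466^3·0.534^9 = 0.078605
1 − 0.111796 = 0.888204

0.8882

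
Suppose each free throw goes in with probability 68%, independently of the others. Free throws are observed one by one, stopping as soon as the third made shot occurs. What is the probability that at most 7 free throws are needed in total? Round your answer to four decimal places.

0.9620

Finishing within 7 free throws ⇔ at least 3 successes in the first 7. With X ~ Binomial(7, 0.68), P(Y ≤ 7) = 1 − P(X ≤ 2).
  k=0: C(7,0)·0.68^0·0.32^7 = 0.000344
  k=1: C(7,1)·0.68^1·0.32^6 = 0.005111
  k=2: C(7,2)·0.68^2·0.32^5 = 0.032583
1 − 0.038037 = 0.961963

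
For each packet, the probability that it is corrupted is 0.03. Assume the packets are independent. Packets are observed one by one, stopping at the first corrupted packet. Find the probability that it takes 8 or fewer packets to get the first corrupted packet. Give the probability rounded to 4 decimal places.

0.2163

Y = number of packets to the first success; geometric, p = 0.03.
P(Y ≤ 8) = 1 − (1−p)^8 = 1 − 0.783743 = 0.216257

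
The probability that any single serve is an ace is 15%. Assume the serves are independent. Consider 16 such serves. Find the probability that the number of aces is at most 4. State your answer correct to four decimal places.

0.9209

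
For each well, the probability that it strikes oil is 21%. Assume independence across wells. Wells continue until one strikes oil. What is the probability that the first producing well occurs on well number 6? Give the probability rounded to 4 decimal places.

0.0646

Geometric (trials to first success), p = 0.21.
P(Y = 6) = (1−p)^5 · p = 0.30771 · 0.21 = 0.064618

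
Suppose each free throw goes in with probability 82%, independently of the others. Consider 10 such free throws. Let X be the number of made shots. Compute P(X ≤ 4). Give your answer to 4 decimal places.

X ~ Binomial(10, 0.82); P(X ≤ 4) = Σ C(10,k) p^k (1−p)^(10−k) over k:
  k=0: C(10,0)·0.82^0·0.18^10 = 0.000000
  k=1: C(10,1)·0.82^1·0.18^9 = 0.000002
  k=2: C(10,2)·0.82^2·0.18^8 = 0.000033
  k=3: C(10,3)·0.82^3·0.18^7 = 0.000405
  k=4: C(10,4)·0.82^4·0.18^6 = 0.003229
Total = 0.003669

0.0037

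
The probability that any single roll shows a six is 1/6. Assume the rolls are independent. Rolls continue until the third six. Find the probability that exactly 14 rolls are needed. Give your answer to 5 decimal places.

Y = trial on which the third success occurs; negative binomial, r=3, p=0.166667.
P(Y=14) = C(13,2) · p^3 · (1−p)^11
= 78 · 0.0046296 · 0.13459 = 0.0486012

0.04860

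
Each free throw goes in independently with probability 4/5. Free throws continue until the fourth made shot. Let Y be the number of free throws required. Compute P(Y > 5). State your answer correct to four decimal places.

0.2627

Needing more than 5 free throws ⇔ fewer than 4 successes in the first 5. With X ~ Binomial(5, 0.80), P(Y > 5) = P(X ≤ 3).
  k=0: C(5,0)·0.80^0·0.20^5 = 0.000320
  k=1: C(5,1)·0.80^1·0.20^4 = 0.006400
  k=2: C(5,2)·0.80^2·0.20^3 = 0.051200
  k=3: C(5,3)·0.80^3·0.20^2 = 0.204800
P(X ≤ 3) = 0.262720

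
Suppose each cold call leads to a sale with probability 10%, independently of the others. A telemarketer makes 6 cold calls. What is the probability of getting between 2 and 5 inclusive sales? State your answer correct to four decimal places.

0.1143

X ~ Binomial(6, 0.10); P(2 ≤ X ≤ 5) = Σ C(6,k) p^k (1−p)^(6−k) over k:
  k=2: C(6,2)·0.10^2·0.90^4 = 0.098415
  k=3: C(6,3)·0.10^3·0.90^3 = 0.014580
  k=4: C(6,4)·0.10^4·0.90^2 = 0.001215
  k=5: C(6,5)·0.10^5·0.90^1 = 0.000054
Total = 0.114264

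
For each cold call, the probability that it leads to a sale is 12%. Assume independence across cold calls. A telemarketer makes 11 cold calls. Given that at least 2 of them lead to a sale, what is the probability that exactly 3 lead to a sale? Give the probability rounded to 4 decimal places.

X ~ Binomial(11, 0.12). Want P(X=3 | X≥2) = P(X=3) / P(X≥2).
P(X=3) = C(11,3)·0.12^3·0.88^8 = 0.102539
P(X≥2) = 1 − 0.245081 − 0.367621 = 0.387298
Ratio = 0.102539 / 0.387298 = 0.264755

0.2648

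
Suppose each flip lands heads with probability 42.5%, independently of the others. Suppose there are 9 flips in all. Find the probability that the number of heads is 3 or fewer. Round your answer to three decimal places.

X ~ Binomial(9, 0.425); P(X ≤ 3) = Σ C(9,k) p^k (1−p)^(9−k) over k:
  k=0: C(9,0)·0.425^0·0.575^9 = 0.00687
  k=1: C(9,1)·0.425^1·0.575^8 = 0.04571
  k=2: C(9,2)·0.425^2·0.575^7 = 0.13513
  k=3: C(9,3)·0.425^3·0.575^6 = 0.23305
Total = 0.42076

0.421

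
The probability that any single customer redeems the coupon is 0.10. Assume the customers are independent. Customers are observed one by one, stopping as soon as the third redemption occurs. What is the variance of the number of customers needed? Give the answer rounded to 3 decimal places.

Y = total customers until the third success; negative binomial with r=3, p=0.10.
Var(Y) = r(1−p)/p² = 3·0.90 / 0.10² = 270.00000

270.000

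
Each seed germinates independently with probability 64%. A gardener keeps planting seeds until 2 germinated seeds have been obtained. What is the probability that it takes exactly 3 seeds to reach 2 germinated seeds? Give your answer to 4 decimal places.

Y = trial on which the second success occurs; negative binomial, r=2, p=0.64.
P(Y=3) = C(2,1) · p^2 · (1−p)^1
= 2 · 0.4096 · 0.36 = 0.294912

0.2949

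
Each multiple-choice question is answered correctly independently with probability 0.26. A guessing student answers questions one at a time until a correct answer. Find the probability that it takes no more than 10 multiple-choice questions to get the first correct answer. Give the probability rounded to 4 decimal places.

0.9508

Y = number of multiple-choice questions to the first success; geometric, p = 0.26.
P(Y ≤ 10) = 1 − (1−p)^10 = 1 − 0.049240 = 0.950760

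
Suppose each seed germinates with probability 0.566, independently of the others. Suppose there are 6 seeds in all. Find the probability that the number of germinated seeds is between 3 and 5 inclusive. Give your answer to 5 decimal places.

0.73767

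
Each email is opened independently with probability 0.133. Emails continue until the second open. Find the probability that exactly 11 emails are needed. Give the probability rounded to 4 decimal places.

0.0490

Y = trial on which the second success occurs; negative binomial, r=2, p=0.133.
P(Y=11) = C(10,1) · p^2 · (1−p)^9
= 10 · 0.017689 · 0.2768 = 0.048964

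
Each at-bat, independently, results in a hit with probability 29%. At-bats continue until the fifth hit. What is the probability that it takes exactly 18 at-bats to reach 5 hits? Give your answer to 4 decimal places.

Y = trial on which the fifth success occurs; negative binomial, r=5, p=0.29.
P(Y=18) = C(17,4) · p^5 · (1−p)^13
= 2380 · 0.0020511 · 0.011651 = 0.056876

0.0569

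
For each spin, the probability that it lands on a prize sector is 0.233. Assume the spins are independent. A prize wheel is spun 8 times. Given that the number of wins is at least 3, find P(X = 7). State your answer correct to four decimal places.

X ~ Binomial(8, 0.233). Want P(X=7 | X≥3) = P(X=7) / P(X≥3).
P(X=7) = C(8,7)·0.233^7·0.767^1 = 0.000229
P(X≥3) = 1 − 0.119774 − 0.291081 − 0.309487 = 0.279658
Ratio = 0.000229 / 0.279658 = 0.000818

0.0008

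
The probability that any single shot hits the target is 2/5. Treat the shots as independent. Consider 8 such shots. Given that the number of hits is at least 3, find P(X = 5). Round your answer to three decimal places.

0.181

X ~ Binomial(8, 0.40). Want P(X=5 | X≥3) = P(X=5) / P(X≥3).
P(X=5) = C(8,5)·0.40^5·0.60^3 = 0.12386
P(X≥3) = 1 − 0.01680 − 0.08958 − 0.20902 = 0.68461
Ratio = 0.12386 / 0.68461 = 0.18093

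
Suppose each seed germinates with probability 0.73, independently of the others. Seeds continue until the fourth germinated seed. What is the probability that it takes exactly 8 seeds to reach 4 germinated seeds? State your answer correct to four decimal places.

Y = trial on which the fourth success occurs; negative binomial, r=4, p=0.73.
P(Y=8) = C(7,3) · p^4 · (1−p)^4
= 35 · 0.28398 · 0.0053144 = 0.052822

0.0528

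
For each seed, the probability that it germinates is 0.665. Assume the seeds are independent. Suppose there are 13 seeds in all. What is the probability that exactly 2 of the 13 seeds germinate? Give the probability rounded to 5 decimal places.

X ~ Binomial(n=13, p=0.665).
P(X=2) = C(13,2) · p^2 · (1−p)^11
= 78 · 0.44222 · 5.9634e-06 = 0.0002057

0.00021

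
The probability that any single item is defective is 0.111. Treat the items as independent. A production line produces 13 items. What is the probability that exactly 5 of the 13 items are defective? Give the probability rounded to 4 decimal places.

0.0085

X ~ Binomial(n=13, p=0.111).
P(X=5) = C(13,5) · p^5 · (1−p)^8
= 1287 · 1.6851e-05 · 0.39013 = 0.008461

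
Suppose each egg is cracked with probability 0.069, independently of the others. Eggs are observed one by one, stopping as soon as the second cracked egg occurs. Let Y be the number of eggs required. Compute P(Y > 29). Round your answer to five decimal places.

Needing more than 29 eggs ⇔ fewer than 2 successes in the first 29. With X ~ Binomial(29, 0.069), P(Y > 29) = P(X ≤ 1).
  k=0: C(29,0)·0.069^0·0.931^29 = 0.1257595
  k=1: C(29,1)·0.069^1·0.931^28 = 0.2702951
P(X ≤ 1) = 0.3960546

0.39605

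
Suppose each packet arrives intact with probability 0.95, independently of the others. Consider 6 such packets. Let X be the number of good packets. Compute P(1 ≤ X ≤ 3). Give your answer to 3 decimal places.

0.002

X ~ Binomial(6, 0.95); P(1 ≤ X ≤ 3) = Σ C(6,k) p^k (1−p)^(6−k) over k:
  k=1: C(6,1)·0.95^1·0.05^5 = 0.00000
  k=2: C(6,2)·0.95^2·0.05^4 = 0.00008
  k=3: C(6,3)·0.95^3·0.05^3 = 0.00214
Total = 0.00223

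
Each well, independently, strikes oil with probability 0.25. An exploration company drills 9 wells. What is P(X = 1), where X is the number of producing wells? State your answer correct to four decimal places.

X ~ Binomial(n=9, p=0.25).
P(X=1) = C(9,1) · p^1 · (1−p)^8
= 9 · 0.25 · 0.10011 = 0.225254

0.2253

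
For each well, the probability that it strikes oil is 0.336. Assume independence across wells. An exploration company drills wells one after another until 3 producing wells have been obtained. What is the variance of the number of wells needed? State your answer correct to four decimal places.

17.6446

Y = total wells until the third success; negative binomial with r=3, p=0.336.
Var(Y) = r(1−p)/p² = 3·0.664 / 0.336² = 17.644558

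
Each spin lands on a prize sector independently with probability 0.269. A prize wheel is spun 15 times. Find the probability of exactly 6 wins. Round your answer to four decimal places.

X ~ Binomial(n=15, p=0.269).
P(X=6) = C(15,6) · p^6 · (1−p)^9
= 5005 · 0.00037889 · 0.059601 = 0.113025

0.1130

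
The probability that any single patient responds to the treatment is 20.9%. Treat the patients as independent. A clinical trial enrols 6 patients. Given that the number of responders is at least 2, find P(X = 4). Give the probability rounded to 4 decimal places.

0.0488

X ~ Binomial(6, 0.209). Want P(X=4 | X≥2) = P(X=4) / P(X≥2).
P(X=4) = C(6,4)·0.209^4·0.791^2 = 0.017907
P(X≥2) = 1 − 0.244940 − 0.388311 = 0.366749
Ratio = 0.017907 / 0.366749 = 0.048827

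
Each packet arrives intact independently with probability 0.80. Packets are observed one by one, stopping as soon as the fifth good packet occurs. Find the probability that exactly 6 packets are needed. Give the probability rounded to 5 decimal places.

0.32768

Y = trial on which the fifth success occurs; negative binomial, r=5, p=0.80.
P(Y=6) = C(5,4) · p^5 · (1−p)^1
= 5 · 0.32768 · 0.2 = 0.3276800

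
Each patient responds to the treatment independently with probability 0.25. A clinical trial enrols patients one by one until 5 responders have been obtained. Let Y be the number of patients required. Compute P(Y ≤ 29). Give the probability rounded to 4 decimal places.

0.8847

Finishing within 29 patients ⇔ at least 5 successes in the first 29. With X ~ Binomial(29, 0.25), P(Y ≤ 29) = 1 − P(X ≤ 4).
  k=0: C(29,0)·0.25^0·0.75^29 = 0.000238
  k=1: C(29,1)·0.25^1·0.75^28 = 0.002302
  k=2: C(29,2)·0.25^2·0.75^27 = 0.010741
  k=3: C(29,3)·0.25^3·0.75^26 = 0.032224
  k=4: C(29,4)·0.25^4·0.75^25 = 0.069819
1 − 0.115324 = 0.884676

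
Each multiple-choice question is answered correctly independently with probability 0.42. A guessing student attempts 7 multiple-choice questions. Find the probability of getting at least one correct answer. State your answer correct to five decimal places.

0.97792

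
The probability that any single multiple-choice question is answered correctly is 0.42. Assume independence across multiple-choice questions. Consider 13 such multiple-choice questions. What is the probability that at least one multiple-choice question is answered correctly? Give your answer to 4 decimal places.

P(at least one) = 1 − P(none) = 1 − (1 − 0.42)^13
= 1 − 0.000841 = 0.999159

0.9992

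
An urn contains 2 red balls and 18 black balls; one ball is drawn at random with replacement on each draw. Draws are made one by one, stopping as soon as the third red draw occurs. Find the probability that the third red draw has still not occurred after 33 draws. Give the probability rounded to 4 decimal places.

0.3457

Needing more than 33 draws ⇔ fewer than 3 successes in the first 33. With X ~ Binomial(33, 0.10), P(Y > 33) = P(X ≤ 2).
  k=0: C(33,0)·0.10^0·0.90^33 = 0.030903
  k=1: C(33,1)·0.10^1·0.90^32 = 0.113312
  k=2: C(33,2)·0.10^2·0.90^31 = 0.201443
P(X ≤ 2) = 0.345658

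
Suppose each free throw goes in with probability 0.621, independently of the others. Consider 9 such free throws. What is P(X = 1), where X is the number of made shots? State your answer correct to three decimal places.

X ~ Binomial(n=9, p=0.621).
P(X=1) = C(9,1) · p^1 · (1−p)^8
= 9 · 0.621 · 0.00042571 = 0.00238

0.002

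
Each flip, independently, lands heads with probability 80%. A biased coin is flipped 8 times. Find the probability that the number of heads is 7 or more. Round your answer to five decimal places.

X ~ Binomial(8, 0.80); P(X ≥ 7) = Σ C(8,k) p^k (1−p)^(8−k) over k:
  k=7: C(8,7)·0.80^7·0.20^1 = 0.3355443
  k=8: C(8,8)·0.80^8·0.20^0 = 0.1677722
Total = 0.5033165

0.50332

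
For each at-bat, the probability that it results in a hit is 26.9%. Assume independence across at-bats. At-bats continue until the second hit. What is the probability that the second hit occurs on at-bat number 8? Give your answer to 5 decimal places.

0.07729

Y = trial on which the second success occurs; negative binomial, r=2, p=0.269.
P(Y=8) = C(7,1) · p^2 · (1−p)^6
= 7 · 0.072361 · 0.15258 = 0.0772871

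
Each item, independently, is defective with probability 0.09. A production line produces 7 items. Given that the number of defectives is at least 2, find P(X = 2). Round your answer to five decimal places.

0.84593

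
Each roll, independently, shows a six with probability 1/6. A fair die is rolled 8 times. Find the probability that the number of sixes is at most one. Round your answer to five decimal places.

X ~ Binomial(8, 0.166667); P(X ≤ 1) = Σ C(8,k) p^k (1−p)^(8−k) over k:
  k=0: C(8,0)·0.166667^0·0.833333^8 = 0.2325680
  k=1: C(8,1)·0.166667^1·0.833333^7 = 0.3721089
Total = 0.6046769

0.60468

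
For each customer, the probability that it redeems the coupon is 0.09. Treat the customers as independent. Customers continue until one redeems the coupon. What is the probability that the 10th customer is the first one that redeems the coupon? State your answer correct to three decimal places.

Geometric (trials to first success), p = 0.09.
P(Y = 10) = (1−p)^9 · p = 0.42793 · 0.09 = 0.03851

0.039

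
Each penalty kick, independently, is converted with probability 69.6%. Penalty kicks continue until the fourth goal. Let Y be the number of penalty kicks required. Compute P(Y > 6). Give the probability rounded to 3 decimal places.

0.263

Needing more than 6 penalty kicks ⇔ fewer than 4 successes in the first 6. With X ~ Binomial(6, 0.696), P(Y > 6) = P(X ≤ 3).
  k=0: C(6,0)·0.696^0·0.304^6 = 0.00079
  k=1: C(6,1)·0.696^1·0.304^5 = 0.01084
  k=2: C(6,2)·0.696^2·0.304^4 = 0.06206
  k=3: C(6,3)·0.696^3·0.304^3 = 0.18944
P(X ≤ 3) = 0.26313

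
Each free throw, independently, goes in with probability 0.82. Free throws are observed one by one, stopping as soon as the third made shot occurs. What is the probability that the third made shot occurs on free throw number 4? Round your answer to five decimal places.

0.29774

Y = trial on which the third success occurs; negative binomial, r=3, p=0.82.
P(Y=4) = C(3,2) · p^3 · (1−p)^1
= 3 · 0.55137 · 0.18 = 0.2977387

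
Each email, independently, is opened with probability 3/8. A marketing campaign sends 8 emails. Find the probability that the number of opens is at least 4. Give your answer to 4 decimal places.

X ~ Binomial(8, 0.375); P(X ≥ 4) = Σ C(8,k) p^k (1−p)^(8−k) over k:
  k=4: C(8,4)·0.375^4·0.625^4 = 0.211224
  k=5: C(8,5)·0.375^5·0.625^3 = 0.101388
  k=6: C(8,6)·0.375^6·0.625^2 = 0.030416
  k=7: C(8,7)·0.375^7·0.625^1 = 0.005214
  k=8: C(8,8)·0.375^8·0.625^0 = 0.000391
Total = 0.348633

0.3486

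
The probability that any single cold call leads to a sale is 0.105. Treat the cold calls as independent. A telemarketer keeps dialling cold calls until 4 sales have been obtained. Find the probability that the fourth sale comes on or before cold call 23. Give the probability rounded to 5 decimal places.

0.21716

Finishing within 23 cold calls ⇔ at least 4 successes in the first 23. With X ~ Binomial(23, 0.105), P(Y ≤ 23) = 1 − P(X ≤ 3).
  k=0: C(23,0)·0.105^0·0.895^23 = 0.0779704
  k=1: C(23,1)·0.105^1·0.895^22 = 0.2103894
  k=2: C(23,2)·0.105^2·0.895^21 = 0.2715081
  k=3: C(23,3)·0.105^3·0.895^20 = 0.2229704
1 − 0.7828384 = 0.2171616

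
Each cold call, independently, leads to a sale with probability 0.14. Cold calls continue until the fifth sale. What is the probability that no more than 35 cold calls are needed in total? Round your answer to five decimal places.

0.55401

Finishing within 35 cold calls ⇔ at least 5 successes in the first 35. With X ~ Binomial(35, 0.14), P(Y ≤ 35) = 1 − P(X ≤ 4).
  k=0: C(35,0)·0.14^0·0.86^35 = 0.0050985
  k=1: C(35,1)·0.14^1·0.86^34 = 0.0290498
  k=2: C(35,2)·0.14^2·0.86^33 = 0.0803937
  k=3: C(35,3)·0.14^3·0.86^32 = 0.1439608
  k=4: C(35,4)·0.14^4·0.86^31 = 0.1874838
1 − 0.4459866 = 0.5540134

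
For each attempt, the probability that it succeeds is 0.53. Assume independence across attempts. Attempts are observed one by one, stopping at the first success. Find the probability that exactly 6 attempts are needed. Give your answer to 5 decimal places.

Geometric (trials to first success), p = 0.53.
P(Y = 6) = (1−p)^5 · p = 0.022935 · 0.53 = 0.0121553

0.01216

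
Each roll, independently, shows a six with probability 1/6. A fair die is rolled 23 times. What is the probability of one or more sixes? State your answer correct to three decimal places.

0.985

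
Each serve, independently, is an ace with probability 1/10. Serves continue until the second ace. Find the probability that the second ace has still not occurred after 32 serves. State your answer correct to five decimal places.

0.15642

Needing more than 32 serves ⇔ fewer than 2 successes in the first 32. With X ~ Binomial(32, 0.10), P(Y > 32) = P(X ≤ 1).
  k=0: C(32,0)·0.10^0·0.90^32 = 0.0343368
  k=1: C(32,1)·0.10^1·0.90^31 = 0.1220865
P(X ≤ 1) = 0.1564234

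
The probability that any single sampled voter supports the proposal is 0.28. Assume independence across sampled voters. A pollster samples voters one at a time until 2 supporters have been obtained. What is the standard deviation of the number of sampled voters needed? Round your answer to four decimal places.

Y = total sampled voters until the second success; negative binomial with r=2, p=0.28.
SD(Y) = √[r(1−p)/p²] = √(18.367347) = 4.285714

4.2857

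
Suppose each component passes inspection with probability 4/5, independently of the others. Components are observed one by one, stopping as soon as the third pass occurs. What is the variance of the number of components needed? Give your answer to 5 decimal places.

Y = total components until the third success; negative binomial with r=3, p=0.80.
Var(Y) = r(1−p)/p² = 3·0.20 / 0.80² = 0.9375000

0.93750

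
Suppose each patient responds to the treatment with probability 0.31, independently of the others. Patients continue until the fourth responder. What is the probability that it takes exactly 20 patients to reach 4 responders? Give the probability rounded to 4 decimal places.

0.0236

Y = trial on which the fourth success occurs; negative binomial, r=4, p=0.31.
P(Y=20) = C(19,3) · p^4 · (1−p)^16
= 969 · 0.0092352 · 0.0026399 = 0.023624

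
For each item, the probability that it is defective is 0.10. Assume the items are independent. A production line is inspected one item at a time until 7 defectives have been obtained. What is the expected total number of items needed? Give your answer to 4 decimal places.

Y = total items until the seventh success; negative binomial with r=7, p=0.10.
E[Y] = r / p = 7 / 0.10 = 70.000000

70.0000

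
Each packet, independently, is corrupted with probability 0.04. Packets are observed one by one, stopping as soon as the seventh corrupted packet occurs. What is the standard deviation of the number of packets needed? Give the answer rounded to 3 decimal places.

Y = total packets until the seventh success; negative binomial with r=7, p=0.04.
SD(Y) = √[r(1−p)/p²] = √(4200.00000) = 64.80741

64.807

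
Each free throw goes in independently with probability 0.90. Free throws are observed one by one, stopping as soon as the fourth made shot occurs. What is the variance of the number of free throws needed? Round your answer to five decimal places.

Y = total free throws until the fourth success; negative binomial with r=4, p=0.90.
Var(Y) = r(1−p)/p² = 4·0.10 / 0.90² = 0.4938272

0.49383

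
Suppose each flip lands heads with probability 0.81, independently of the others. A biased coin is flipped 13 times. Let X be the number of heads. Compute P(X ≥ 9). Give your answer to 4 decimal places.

0.9173

X ~ Binomial(13, 0.81); P(X ≥ 9) = Σ C(13,k) p^k (1−p)^(13−k) over k:
  k=9: C(13,9)·0.81^9·0.19^4 = 0.139857
  k=10: C(13,10)·0.81^10·0.19^3 = 0.238494
  k=11: C(13,11)·0.81^11·0.19^2 = 0.277292
  k=12: C(13,12)·0.81^12·0.19^1 = 0.197023
  k=13: C(13,13)·0.81^13·0.19^0 = 0.064611
Total = 0.917277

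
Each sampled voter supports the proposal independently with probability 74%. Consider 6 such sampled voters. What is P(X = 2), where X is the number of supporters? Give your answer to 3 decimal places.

X ~ Binomial(n=6, p=0.74).
P(X=2) = C(6,2) · p^2 · (1−p)^4
= 15 · 0.5476 · 0.0045698 = 0.03754

0.038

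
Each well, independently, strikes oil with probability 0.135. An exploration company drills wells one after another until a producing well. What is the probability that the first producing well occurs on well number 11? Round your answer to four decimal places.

Geometric (trials to first success), p = 0.135.
P(Y = 11) = (1−p)^10 · p = 0.23451 · 0.135 = 0.031659

0.0317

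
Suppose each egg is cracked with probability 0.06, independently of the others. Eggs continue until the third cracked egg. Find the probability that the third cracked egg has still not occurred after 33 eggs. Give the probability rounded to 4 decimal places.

Needing more than 33 eggs ⇔ fewer than 3 successes in the first 33. With X ~ Binomial(33, 0.06), P(Y > 33) = P(X ≤ 2).
  k=0: C(33,0)·0.06^0·0.94^33 = 0.129783
  k=1: C(33,1)·0.06^1·0.94^32 = 0.273374
  k=2: C(33,2)·0.06^2·0.94^31 = 0.279190
P(X ≤ 2) = 0.682347

0.6823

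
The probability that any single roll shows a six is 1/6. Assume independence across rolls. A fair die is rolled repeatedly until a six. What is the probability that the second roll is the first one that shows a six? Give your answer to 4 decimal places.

0.1389

Geometric (trials to first success), p = 0.166667.
P(Y = 2) = (1−p)^1 · p = 0.83333 · 0.166667 = 0.138889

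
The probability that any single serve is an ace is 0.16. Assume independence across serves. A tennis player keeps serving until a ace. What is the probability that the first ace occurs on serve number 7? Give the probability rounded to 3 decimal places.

0.056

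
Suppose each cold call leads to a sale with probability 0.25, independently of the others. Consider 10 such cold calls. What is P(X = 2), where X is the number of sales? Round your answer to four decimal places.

0.2816

X ~ Binomial(n=10, p=0.25).
P(X=2) = C(10,2) · p^2 · (1−p)^8
= 45 · 0.0625 · 0.10011 = 0.281568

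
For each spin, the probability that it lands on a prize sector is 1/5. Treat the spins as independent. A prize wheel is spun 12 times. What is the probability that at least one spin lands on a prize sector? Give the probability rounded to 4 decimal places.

0.9313

P(at least one) = 1 − P(none) = 1 − (1 − 0.20)^12
= 1 − 0.068719 = 0.931281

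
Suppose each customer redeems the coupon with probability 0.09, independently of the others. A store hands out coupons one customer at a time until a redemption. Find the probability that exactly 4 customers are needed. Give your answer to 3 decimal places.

Geometric (trials to first success), p = 0.09.
P(Y = 4) = (1−p)^3 · p = 0.75357 · 0.09 = 0.06782

0.068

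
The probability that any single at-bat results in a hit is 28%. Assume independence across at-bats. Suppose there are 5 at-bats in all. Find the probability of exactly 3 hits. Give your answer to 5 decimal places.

X ~ Binomial(n=5, p=0.28).
P(X=3) = C(5,3) · p^3 · (1−p)^2
= 10 · 0.021952 · 0.5184 = 0.1137992

0.11380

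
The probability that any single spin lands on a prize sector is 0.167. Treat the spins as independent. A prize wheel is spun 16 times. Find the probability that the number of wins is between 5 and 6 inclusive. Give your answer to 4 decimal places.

X ~ Binomial(16, 0.167); P(5 ≤ X ≤ 6) = Σ C(16,k) p^k (1−p)^(16−k) over k:
  k=5: C(16,5)·0.167^5·0.833^11 = 0.076026
  k=6: C(16,6)·0.167^6·0.833^10 = 0.027943
Total = 0.103969

0.1040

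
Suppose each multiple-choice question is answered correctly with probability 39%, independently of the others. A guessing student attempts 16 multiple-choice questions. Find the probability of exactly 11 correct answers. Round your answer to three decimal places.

X ~ Binomial(n=16, p=0.39).
P(X=11) = C(16,11) · p^11 · (1−p)^5
= 4368 · 3.1748e-05 · 0.08446 = 0.01171

0.012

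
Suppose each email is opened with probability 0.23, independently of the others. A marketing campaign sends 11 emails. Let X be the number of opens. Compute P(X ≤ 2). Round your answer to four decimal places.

X ~ Binomial(11, 0.23); P(X ≤ 2) = Σ C(11,k) p^k (1−p)^(11−k) over k:
  k=0: C(11,0)·0.23^0·0.77^11 = 0.056415
  k=1: C(11,1)·0.23^1·0.77^10 = 0.185365
  k=2: C(11,2)·0.23^2·0.77^9 = 0.276844
Total = 0.518624

0.5186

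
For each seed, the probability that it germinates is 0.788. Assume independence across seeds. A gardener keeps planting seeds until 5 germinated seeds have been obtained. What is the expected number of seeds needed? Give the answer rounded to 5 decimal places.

6.34518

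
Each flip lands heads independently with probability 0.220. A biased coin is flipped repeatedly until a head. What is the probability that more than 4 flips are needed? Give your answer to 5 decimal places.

Y = number of flips to the first success; geometric, p = 0.22.
P(Y > 4) = P(first 4 all fail) = (1−p)^4 = 0.3701506

0.37015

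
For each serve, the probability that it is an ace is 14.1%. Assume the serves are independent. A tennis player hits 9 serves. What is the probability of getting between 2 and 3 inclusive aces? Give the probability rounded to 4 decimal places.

0.3416

X ~ Binomial(9, 0.141); P(2 ≤ X ≤ 3) = Σ C(9,k) p^k (1−p)^(9−k) over k:
  k=2: C(9,2)·0.141^2·0.859^7 = 0.246998
  k=3: C(9,3)·0.141^3·0.859^6 = 0.094601
Total = 0.341599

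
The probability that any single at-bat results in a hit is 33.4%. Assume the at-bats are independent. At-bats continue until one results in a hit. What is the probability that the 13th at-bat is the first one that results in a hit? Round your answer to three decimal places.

Geometric (trials to first success), p = 0.334.
P(Y = 13) = (1−p)^12 · p = 0.0076154 · 0.334 = 0.00254

0.003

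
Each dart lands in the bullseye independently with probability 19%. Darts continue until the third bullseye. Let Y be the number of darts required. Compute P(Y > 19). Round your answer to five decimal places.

Needing more than 19 darts ⇔ fewer than 3 successes in the first 19. With X ~ Binomial(19, 0.19), P(Y > 19) = P(X ≤ 2).
  k=0: C(19,0)·0.19^0·0.81^19 = 0.0182480
  k=1: C(19,1)·0.19^1·0.81^18 = 0.0813275
  k=2: C(19,2)·0.19^2·0.81^17 = 0.1716914
P(X ≤ 2) = 0.2712670

0.27127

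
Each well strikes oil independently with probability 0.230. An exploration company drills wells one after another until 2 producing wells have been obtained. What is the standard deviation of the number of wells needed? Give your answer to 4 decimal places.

5.3955

Y = total wells until the second success; negative binomial with r=2, p=0.23.
SD(Y) = √[r(1−p)/p²] = √(29.111531) = 5.395510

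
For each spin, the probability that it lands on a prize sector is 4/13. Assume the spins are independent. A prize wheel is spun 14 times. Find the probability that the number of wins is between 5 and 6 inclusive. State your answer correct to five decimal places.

X ~ Binomial(14, 0.307692); P(5 ≤ X ≤ 6) = Σ C(14,k) p^k (1−p)^(14−k) over k:
  k=5: C(14,5)·0.307692^5·0.692308^9 = 0.2017157
  k=6: C(14,6)·0.307692^6·0.692308^8 = 0.1344771
Total = 0.3361928

0.33619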